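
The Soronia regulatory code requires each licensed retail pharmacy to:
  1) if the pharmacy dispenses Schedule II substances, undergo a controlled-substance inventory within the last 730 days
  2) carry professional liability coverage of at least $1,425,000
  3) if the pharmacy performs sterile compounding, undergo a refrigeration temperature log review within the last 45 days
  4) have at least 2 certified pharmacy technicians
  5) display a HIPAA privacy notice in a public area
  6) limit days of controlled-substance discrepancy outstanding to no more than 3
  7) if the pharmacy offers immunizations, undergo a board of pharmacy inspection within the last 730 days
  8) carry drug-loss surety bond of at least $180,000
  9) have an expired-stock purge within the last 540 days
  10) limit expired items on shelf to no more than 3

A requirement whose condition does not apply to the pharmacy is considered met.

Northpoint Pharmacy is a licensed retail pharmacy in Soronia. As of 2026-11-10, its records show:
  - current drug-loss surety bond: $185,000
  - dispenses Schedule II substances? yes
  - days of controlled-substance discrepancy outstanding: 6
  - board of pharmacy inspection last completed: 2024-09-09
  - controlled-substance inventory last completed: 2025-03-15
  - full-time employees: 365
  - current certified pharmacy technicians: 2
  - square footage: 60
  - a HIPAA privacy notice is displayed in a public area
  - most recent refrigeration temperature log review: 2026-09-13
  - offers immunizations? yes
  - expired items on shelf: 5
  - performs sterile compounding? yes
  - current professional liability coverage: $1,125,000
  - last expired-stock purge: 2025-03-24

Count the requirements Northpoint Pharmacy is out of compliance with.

1. condition 'dispenses Schedule II substances' holds; controlled-substance inventory 605 days ago vs limit 730 → met
2. professional liability coverage $1,125,000 < $1,425,000 → not met
3. condition 'performs sterile compounding' holds; refrigeration temperature log review 58 days ago vs limit 45 → not met
4. certified pharmacy technicians 2 ≥ 2 → met
5. HIPAA privacy notice present → met
6. days of controlled-substance discrepancy outstanding 6 > 3 → not met
7. condition 'offers immunizations' holds; board of pharmacy inspection 792 days ago vs limit 730 → not met
8. drug-loss surety bond $185,000 ≥ $180,000 → met
9. expired-stock purge 596 days ago vs limit 540 → not met
10. expired items on shelf 5 > 3 → not met
Not met: 6 of 10

6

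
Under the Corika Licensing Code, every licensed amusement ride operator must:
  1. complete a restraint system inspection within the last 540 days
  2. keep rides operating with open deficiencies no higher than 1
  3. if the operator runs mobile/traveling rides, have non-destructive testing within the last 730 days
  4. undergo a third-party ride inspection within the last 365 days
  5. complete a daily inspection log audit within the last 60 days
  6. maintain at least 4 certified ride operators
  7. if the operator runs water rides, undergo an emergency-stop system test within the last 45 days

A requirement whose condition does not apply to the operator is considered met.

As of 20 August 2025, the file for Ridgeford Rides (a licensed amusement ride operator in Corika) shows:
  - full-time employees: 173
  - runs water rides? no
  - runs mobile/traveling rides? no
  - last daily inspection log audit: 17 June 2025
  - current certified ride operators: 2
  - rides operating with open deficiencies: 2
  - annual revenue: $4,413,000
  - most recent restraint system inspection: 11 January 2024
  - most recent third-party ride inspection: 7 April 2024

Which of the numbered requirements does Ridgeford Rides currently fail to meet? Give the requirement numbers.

1. restraint system inspection 587 days ago vs limit 540 → not met
2. rides operating with open deficiencies 2 > 1 → not met
3. condition 'runs mobile/traveling rides' does not hold → requirement n/a → met
4. third-party ride inspection 500 days ago vs limit 365 → not met
5. daily inspection log audit 64 days ago vs limit 60 → not met
6. certified ride operators 2 < 4 → not met
7. condition 'runs water rides' does not hold → requirement n/a → met
Not met: 1, 2, 4, 5, 6

1, 2, 4, 5, 6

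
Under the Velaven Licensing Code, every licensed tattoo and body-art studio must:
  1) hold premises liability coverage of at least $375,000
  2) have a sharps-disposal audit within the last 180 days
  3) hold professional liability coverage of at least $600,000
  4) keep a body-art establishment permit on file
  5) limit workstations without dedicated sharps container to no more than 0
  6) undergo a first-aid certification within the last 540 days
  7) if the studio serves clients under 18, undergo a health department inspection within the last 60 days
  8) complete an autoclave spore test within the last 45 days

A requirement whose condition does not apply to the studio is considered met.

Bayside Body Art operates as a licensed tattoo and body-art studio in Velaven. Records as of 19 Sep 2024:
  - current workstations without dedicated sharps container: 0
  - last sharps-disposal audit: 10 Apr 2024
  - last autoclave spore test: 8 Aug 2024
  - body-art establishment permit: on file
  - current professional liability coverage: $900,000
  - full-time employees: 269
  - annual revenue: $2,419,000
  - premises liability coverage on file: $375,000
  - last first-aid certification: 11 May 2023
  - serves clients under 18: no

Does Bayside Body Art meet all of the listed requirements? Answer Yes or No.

Yes

1. premises liability coverage $375,000 ≥ $375,000 → met
2. sharps-disposal audit 162 days ago vs limit 180 → met
3. professional liability coverage $900,000 ≥ $600,000 → met
4. body-art establishment permit present → met
5. workstations without dedicated sharps container 0 ≤ 0 → met
6. first-aid certification 497 days ago vs limit 540 → met
7. condition 'serves clients under 18' does not hold → requirement n/a → met
8. autoclave spore test 42 days ago vs limit 45 → met
All met.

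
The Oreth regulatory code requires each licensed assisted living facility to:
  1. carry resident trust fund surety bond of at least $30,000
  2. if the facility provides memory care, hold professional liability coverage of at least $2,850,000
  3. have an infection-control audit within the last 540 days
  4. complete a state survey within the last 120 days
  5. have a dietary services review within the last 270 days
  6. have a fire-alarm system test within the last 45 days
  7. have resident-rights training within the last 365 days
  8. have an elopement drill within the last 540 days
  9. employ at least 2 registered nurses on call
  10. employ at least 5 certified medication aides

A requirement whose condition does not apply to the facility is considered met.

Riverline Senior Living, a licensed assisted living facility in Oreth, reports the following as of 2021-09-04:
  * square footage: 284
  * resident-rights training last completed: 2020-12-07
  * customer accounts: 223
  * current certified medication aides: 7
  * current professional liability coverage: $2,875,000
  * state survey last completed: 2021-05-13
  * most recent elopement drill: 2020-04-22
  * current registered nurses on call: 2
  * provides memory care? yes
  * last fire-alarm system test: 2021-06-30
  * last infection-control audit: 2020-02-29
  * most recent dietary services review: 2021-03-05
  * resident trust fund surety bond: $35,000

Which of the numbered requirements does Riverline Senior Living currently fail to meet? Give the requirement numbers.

1. resident trust fund surety bond $35,000 ≥ $30,000 → met
2. condition 'provides memory care' holds; professional liability coverage $2,875,000 ≥ $2,850,000 → met
3. infection-control audit 553 days ago vs limit 540 → not met
4. state survey 114 days ago vs limit 120 → met
5. dietary services review 183 days ago vs limit 270 → met
6. fire-alarm system test 66 days ago vs limit 45 → not met
7. resident-rights training 271 days ago vs limit 365 → met
8. elopement drill 500 days ago vs limit 540 → met
9. registered nurses on call 2 ≥ 2 → met
10. certified medication aides 7 ≥ 5 → met
Not met: 3, 6

3, 6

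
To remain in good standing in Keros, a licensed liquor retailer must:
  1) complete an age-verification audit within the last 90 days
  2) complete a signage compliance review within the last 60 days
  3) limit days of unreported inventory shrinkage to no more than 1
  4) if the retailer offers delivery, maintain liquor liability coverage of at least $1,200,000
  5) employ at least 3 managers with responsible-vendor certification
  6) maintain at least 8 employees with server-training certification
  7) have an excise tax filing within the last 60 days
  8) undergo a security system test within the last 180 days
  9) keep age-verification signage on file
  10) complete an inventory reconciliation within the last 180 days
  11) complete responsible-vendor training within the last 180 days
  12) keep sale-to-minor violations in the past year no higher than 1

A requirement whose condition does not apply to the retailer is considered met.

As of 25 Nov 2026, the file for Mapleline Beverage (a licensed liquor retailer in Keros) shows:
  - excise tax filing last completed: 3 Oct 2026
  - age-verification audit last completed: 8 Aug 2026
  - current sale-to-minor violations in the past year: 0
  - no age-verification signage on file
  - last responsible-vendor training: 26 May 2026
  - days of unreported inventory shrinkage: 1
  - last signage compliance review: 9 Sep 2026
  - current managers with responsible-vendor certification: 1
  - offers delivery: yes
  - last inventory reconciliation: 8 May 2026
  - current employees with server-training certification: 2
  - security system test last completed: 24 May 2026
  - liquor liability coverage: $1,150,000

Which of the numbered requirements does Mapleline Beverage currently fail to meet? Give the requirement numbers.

1, 2, 4, 5, 6, 8, 9, 10, 11

1. age-verification audit 109 days ago vs limit 90 → not met
2. signage compliance review 77 days ago vs limit 60 → not met
3. days of unreported inventory shrinkage 1 ≤ 1 → met
4. condition 'offers delivery' holds; liquor liability coverage $1,150,000 < $1,200,000 → not met
5. managers with responsible-vendor certification 1 < 3 → not met
6. employees with server-training certification 2 < 8 → not met
7. excise tax filing 53 days ago vs limit 60 → met
8. security system test 185 days ago vs limit 180 → not met
9. age-verification signage absent → not met
10. inventory reconciliation 201 days ago vs limit 180 → not met
11. responsible-vendor training 183 days ago vs limit 180 → not met
12. sale-to-minor violations in the past year 0 ≤ 1 → met
Not met: 1, 2, 4, 5, 6, 8, 9, 10, 11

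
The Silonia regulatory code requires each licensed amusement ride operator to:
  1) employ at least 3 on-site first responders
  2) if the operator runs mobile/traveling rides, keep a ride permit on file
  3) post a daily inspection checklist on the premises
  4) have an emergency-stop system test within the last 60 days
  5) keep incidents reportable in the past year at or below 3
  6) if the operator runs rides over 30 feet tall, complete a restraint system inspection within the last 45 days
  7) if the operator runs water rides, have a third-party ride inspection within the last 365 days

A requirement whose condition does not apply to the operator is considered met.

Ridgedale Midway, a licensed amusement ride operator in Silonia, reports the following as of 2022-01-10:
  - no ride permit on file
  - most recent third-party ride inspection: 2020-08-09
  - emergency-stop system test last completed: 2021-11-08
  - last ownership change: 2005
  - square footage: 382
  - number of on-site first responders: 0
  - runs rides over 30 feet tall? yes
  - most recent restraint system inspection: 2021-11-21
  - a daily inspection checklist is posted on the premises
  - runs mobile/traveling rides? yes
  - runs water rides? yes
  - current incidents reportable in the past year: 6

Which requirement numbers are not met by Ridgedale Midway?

1, 2, 4, 5, 6, 7

1. on-site first responders 0 < 3 → not met
2. condition 'runs mobile/traveling rides' holds; ride permit absent → not met
3. daily inspection checklist present → met
4. emergency-stop system test 63 days ago vs limit 60 → not met
5. incidents reportable in the past year 6 > 3 → not met
6. condition 'runs rides over 30 feet tall' holds; restraint system inspection 50 days ago vs limit 45 → not met
7. condition 'runs water rides' holds; third-party ride inspection 519 days ago vs limit 365 → not met
Not met: 1, 2, 4, 5, 6, 7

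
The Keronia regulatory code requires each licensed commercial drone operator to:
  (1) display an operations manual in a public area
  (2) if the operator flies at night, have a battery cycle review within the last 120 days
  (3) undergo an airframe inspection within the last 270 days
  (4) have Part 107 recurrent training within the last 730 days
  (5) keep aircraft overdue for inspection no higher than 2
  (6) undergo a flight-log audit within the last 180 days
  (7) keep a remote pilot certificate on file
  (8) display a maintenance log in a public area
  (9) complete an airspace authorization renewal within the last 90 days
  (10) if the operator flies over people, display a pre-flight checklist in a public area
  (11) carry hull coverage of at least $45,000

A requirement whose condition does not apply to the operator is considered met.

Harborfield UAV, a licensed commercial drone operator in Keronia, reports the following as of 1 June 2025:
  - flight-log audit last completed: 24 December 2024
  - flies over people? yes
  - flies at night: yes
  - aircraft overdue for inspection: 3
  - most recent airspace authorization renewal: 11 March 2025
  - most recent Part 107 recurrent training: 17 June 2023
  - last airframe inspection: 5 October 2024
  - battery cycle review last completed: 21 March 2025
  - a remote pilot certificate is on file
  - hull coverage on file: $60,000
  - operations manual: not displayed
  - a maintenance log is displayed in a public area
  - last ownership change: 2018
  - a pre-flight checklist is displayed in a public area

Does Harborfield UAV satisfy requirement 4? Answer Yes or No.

Yes

4. Part 107 recurrent training 715 days ago vs limit 730 → met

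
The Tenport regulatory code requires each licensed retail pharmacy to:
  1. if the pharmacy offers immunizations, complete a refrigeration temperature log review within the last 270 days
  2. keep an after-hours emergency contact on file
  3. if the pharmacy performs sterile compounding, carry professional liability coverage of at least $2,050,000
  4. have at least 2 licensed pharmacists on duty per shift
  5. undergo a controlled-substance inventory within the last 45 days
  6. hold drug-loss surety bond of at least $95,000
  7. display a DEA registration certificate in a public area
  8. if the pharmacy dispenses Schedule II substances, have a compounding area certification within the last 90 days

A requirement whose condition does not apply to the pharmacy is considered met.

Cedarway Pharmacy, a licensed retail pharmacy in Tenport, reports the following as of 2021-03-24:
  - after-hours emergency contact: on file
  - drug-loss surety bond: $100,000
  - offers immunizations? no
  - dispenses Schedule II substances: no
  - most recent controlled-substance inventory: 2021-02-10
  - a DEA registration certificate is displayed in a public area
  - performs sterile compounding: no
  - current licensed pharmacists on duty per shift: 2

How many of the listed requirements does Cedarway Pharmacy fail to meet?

0

1. condition 'offers immunizations' does not hold → requirement n/a → met
2. after-hours emergency contact present → met
3. condition 'performs sterile compounding' does not hold → requirement n/a → met
4. licensed pharmacists on duty per shift 2 ≥ 2 → met
5. controlled-substance inventory 42 days ago vs limit 45 → met
6. drug-loss surety bond $100,000 ≥ $95,000 → met
7. DEA registration certificate present → met
8. condition 'dispenses Schedule II substances' does not hold → requirement n/a → met
Not met: 0 of 8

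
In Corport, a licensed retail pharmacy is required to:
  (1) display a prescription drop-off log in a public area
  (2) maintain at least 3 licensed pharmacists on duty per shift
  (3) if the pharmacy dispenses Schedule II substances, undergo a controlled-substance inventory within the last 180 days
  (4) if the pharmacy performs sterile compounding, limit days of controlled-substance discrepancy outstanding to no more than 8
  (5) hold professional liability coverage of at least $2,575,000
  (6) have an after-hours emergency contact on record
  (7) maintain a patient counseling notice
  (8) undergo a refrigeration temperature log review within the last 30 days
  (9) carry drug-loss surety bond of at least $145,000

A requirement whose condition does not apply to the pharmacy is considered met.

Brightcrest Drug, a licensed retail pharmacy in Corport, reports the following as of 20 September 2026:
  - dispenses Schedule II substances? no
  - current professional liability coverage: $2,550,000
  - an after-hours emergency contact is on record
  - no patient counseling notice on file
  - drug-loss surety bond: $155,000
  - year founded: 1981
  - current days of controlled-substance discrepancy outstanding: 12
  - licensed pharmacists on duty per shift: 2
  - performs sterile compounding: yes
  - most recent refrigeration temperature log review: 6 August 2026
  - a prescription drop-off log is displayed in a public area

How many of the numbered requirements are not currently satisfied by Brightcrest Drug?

1. prescription drop-off log present → met
2. licensed pharmacists on duty per shift 2 < 3 → not met
3. condition 'dispenses Schedule II substances' does not hold → requirement n/a → met
4. condition 'performs sterile compounding' holds; days of controlled-substance discrepancy outstanding 12 > 8 → not met
5. professional liability coverage $2,550,000 < $2,575,000 → not met
6. after-hours emergency contact present → met
7. patient counseling notice absent → not met
8. refrigeration temperature log review 45 days ago vs limit 30 → not met
9. drug-loss surety bond $155,000 ≥ $145,000 → met
Not met: 5 of 9

5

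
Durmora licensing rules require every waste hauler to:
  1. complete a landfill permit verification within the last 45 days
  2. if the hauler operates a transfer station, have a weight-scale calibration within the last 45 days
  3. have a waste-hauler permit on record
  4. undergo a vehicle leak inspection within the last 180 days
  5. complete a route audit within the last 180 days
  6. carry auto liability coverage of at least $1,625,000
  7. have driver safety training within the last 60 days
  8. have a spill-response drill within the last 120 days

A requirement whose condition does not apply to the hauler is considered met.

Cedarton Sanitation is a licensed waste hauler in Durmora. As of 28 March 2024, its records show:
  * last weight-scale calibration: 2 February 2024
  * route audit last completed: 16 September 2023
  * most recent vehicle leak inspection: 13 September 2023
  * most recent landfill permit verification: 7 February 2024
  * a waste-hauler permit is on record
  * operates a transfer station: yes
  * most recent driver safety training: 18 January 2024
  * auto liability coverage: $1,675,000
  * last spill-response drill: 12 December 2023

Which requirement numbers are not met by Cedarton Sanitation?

1. landfill permit verification 50 days ago vs limit 45 → not met
2. condition 'operates a transfer station' holds; weight-scale calibration 55 days ago vs limit 45 → not met
3. waste-hauler permit present → met
4. vehicle leak inspection 197 days ago vs limit 180 → not met
5. route audit 194 days ago vs limit 180 → not met
6. auto liability coverage $1,675,000 ≥ $1,625,000 → met
7. driver safety training 70 days ago vs limit 60 → not met
8. spill-response drill 107 days ago vs limit 120 → met
Not met: 1, 2, 4, 5, 7

1, 2, 4, 5, 7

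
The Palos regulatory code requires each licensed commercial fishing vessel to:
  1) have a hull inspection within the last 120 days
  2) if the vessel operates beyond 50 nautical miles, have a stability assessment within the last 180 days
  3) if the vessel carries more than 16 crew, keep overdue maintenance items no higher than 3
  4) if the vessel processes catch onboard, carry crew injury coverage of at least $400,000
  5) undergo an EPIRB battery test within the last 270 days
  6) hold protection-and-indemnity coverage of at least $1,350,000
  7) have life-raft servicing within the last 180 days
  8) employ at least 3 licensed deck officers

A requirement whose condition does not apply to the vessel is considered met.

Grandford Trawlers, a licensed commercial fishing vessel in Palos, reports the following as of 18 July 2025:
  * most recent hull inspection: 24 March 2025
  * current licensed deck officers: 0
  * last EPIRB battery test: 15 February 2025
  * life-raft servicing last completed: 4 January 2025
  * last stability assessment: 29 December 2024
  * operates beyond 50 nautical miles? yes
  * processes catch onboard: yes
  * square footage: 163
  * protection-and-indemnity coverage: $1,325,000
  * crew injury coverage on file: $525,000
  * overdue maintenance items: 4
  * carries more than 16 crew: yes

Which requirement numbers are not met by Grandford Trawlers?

1. hull inspection 116 days ago vs limit 120 → met
2. condition 'operates beyond 50 nautical miles' holds; stability assessment 201 days ago vs limit 180 → not met
3. condition 'carries more than 16 crew' holds; overdue maintenance items 4 > 3 → not met
4. condition 'processes catch onboard' holds; crew injury coverage $525,000 ≥ $400,000 → met
5. EPIRB battery test 153 days ago vs limit 270 → met
6. protection-and-indemnity coverage $1,325,000 < $1,350,000 → not met
7. life-raft servicing 195 days ago vs limit 180 → not met
8. licensed deck officers 0 < 3 → not met
Not met: 2, 3, 6, 7, 8

2, 3, 6, 7, 8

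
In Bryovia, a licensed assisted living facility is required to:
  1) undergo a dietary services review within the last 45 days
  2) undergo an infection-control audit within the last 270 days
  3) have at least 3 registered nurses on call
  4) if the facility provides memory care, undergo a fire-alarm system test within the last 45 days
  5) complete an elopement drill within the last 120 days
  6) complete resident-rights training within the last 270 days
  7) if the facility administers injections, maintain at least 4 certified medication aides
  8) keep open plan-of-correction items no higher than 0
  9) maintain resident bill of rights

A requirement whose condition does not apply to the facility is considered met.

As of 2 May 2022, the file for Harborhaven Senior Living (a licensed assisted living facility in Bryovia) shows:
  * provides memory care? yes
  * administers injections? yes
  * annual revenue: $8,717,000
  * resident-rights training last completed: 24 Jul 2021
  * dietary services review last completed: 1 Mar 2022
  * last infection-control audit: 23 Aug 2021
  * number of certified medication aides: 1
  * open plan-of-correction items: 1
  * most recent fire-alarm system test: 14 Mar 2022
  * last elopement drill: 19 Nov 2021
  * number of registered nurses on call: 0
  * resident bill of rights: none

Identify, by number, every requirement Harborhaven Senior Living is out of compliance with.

1. dietary services review 62 days ago vs limit 45 → not met
2. infection-control audit 252 days ago vs limit 270 → met
3. registered nurses on call 0 < 3 → not met
4. condition 'provides memory care' holds; fire-alarm system test 49 days ago vs limit 45 → not met
5. elopement drill 164 days ago vs limit 120 → not met
6. resident-rights training 282 days ago vs limit 270 → not met
7. condition 'administers injections' holds; certified medication aides 1 < 4 → not met
8. open plan-of-correction items 1 > 0 → not met
9. resident bill of rights absent → not met
Not met: 1, 3, 4, 5, 6, 7, 8, 9

1, 3, 4, 5, 6, 7, 8, 9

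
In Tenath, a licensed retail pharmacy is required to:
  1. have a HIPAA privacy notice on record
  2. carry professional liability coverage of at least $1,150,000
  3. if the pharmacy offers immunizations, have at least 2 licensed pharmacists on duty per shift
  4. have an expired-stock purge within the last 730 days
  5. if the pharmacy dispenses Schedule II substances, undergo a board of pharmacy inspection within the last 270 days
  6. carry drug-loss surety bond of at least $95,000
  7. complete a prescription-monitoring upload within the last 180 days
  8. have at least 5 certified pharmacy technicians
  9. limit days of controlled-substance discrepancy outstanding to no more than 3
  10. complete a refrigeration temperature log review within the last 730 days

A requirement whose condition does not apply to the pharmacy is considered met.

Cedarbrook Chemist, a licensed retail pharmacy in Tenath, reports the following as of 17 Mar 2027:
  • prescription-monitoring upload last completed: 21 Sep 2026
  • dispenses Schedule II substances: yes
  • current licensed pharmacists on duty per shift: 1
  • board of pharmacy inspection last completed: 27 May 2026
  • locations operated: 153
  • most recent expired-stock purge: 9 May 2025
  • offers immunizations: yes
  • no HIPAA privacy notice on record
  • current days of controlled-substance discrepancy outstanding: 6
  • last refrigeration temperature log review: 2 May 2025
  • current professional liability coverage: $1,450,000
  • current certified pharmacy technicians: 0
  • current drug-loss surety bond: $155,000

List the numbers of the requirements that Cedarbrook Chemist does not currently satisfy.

1, 3, 5, 8, 9

1. HIPAA privacy notice absent → not met
2. professional liability coverage $1,450,000 ≥ $1,150,000 → met
3. condition 'offers immunizations' holds; licensed pharmacists on duty per shift 1 < 2 → not met
4. expired-stock purge 677 days ago vs limit 730 → met
5. condition 'dispenses Schedule II substances' holds; board of pharmacy inspection 294 days ago vs limit 270 → not met
6. drug-loss surety bond $155,000 ≥ $95,000 → met
7. prescription-monitoring upload 177 days ago vs limit 180 → met
8. certified pharmacy technicians 0 < 5 → not met
9. days of controlled-substance discrepancy outstanding 6 > 3 → not met
10. refrigeration temperature log review 684 days ago vs limit 730 → met
Not met: 1, 3, 5, 8, 9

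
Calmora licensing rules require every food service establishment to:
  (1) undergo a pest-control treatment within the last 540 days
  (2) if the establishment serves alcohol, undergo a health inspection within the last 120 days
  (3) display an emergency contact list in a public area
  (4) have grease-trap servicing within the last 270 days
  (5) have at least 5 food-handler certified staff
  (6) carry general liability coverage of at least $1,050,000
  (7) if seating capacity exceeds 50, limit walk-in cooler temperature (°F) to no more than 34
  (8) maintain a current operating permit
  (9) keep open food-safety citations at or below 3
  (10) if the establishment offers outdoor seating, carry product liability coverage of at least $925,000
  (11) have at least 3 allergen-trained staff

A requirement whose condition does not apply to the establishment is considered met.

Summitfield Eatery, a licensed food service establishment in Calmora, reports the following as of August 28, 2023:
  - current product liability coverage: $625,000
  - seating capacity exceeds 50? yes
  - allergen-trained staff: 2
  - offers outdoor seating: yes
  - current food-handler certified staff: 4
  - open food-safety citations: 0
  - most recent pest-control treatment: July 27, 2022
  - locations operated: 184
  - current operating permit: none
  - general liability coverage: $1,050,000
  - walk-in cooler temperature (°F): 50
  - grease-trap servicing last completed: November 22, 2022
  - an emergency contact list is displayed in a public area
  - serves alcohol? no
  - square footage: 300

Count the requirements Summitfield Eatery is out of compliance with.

1. pest-control treatment 397 days ago vs limit 540 → met
2. condition 'serves alcohol' does not hold → requirement n/a → met
3. emergency contact list present → met
4. grease-trap servicing 279 days ago vs limit 270 → not met
5. food-handler certified staff 4 < 5 → not met
6. general liability coverage $1,050,000 ≥ $1,050,000 → met
7. condition 'seating capacity exceeds 50' holds; walk-in cooler temperature (°F) 50 > 34 → not met
8. current operating permit absent → not met
9. open food-safety citations 0 ≤ 3 → met
10. condition 'offers outdoor seating' holds; product liability coverage $625,000 < $925,000 → not met
11. allergen-trained staff 2 < 3 → not met
Not met: 6 of 11

6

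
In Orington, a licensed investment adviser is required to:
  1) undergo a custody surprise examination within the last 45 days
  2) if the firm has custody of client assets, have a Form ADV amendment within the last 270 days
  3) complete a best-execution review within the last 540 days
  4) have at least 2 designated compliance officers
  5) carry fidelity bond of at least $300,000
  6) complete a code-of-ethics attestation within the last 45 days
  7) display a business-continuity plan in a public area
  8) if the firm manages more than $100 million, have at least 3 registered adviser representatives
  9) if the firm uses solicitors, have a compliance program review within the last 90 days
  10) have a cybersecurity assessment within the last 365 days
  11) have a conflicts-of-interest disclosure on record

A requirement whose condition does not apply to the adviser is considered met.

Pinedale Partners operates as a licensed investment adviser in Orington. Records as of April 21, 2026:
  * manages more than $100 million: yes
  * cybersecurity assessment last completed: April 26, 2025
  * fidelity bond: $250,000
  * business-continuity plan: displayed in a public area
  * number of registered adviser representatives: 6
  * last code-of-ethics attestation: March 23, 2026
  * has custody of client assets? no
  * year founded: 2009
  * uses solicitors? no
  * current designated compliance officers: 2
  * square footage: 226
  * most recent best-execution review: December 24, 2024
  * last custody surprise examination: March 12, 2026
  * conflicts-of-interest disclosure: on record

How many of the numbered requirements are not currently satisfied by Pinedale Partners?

1

1. custody surprise examination 40 days ago vs limit 45 → met
2. condition 'has custody of client assets' does not hold → requirement n/a → met
3. best-execution review 483 days ago vs limit 540 → met
4. designated compliance officers 2 ≥ 2 → met
5. fidelity bond $250,000 < $300,000 → not met
6. code-of-ethics attestation 29 days ago vs limit 45 → met
7. business-continuity plan present → met
8. condition 'manages more than $100 million' holds; registered adviser representatives 6 ≥ 3 → met
9. condition 'uses solicitors' does not hold → requirement n/a → met
10. cybersecurity assessment 360 days ago vs limit 365 → met
11. conflicts-of-interest disclosure present → met
Not met: 1 of 11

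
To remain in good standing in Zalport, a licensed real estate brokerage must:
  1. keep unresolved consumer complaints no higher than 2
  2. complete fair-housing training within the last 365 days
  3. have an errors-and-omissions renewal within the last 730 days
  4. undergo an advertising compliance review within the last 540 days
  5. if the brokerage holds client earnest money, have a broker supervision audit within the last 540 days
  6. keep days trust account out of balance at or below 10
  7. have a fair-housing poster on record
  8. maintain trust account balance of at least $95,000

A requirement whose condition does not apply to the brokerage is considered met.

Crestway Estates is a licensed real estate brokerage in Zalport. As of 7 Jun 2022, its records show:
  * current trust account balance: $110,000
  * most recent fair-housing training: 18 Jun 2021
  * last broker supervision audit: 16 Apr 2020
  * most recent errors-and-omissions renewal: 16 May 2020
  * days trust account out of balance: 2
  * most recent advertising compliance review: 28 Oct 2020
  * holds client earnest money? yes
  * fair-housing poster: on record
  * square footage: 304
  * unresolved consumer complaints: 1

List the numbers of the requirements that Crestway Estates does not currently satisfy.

3, 4, 5

1. unresolved consumer complaints 1 ≤ 2 → met
2. fair-housing training 354 days ago vs limit 365 → met
3. errors-and-omissions renewal 752 days ago vs limit 730 → not met
4. advertising compliance review 587 days ago vs limit 540 → not met
5. condition 'holds client earnest money' holds; broker supervision audit 782 days ago vs limit 540 → not met
6. days trust account out of balance 2 ≤ 10 → met
7. fair-housing poster present → met
8. trust account balance $110,000 ≥ $95,000 → met
Not met: 3, 4, 5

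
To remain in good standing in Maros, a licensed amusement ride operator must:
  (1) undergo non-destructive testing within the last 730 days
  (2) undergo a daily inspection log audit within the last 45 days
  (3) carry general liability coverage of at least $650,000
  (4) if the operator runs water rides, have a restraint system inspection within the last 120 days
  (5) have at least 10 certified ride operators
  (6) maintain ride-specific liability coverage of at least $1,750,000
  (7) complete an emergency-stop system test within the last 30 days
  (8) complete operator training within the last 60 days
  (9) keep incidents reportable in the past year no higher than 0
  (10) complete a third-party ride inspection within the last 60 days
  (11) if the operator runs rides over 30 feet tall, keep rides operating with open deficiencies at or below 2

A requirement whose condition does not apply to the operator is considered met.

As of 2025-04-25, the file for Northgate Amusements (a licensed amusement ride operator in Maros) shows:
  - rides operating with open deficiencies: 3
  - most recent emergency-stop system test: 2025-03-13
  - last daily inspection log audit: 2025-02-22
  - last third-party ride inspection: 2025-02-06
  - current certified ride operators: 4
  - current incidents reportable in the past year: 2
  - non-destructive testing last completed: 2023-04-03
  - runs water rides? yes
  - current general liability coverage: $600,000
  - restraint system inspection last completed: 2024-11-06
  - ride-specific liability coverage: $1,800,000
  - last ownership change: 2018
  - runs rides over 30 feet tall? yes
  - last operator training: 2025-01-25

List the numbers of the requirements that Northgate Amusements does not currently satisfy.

1, 2, 3, 4, 5, 7, 8, 9, 10, 11

1. non-destructive testing 753 days ago vs limit 730 → not met
2. daily inspection log audit 62 days ago vs limit 45 → not met
3. general liability coverage $600,000 < $650,000 → not met
4. condition 'runs water rides' holds; restraint system inspection 170 days ago vs limit 120 → not met
5. certified ride operators 4 < 10 → not met
6. ride-specific liability coverage $1,800,000 ≥ $1,750,000 → met
7. emergency-stop system test 43 days ago vs limit 30 → not met
8. operator training 90 days ago vs limit 60 → not met
9. incidents reportable in the past year 2 > 0 → not met
10. third-party ride inspection 78 days ago vs limit 60 → not met
11. condition 'runs rides over 30 feet tall' holds; rides operating with open deficiencies 3 > 2 → not met
Not met: 1, 2, 3, 4, 5, 7, 8, 9, 10, 11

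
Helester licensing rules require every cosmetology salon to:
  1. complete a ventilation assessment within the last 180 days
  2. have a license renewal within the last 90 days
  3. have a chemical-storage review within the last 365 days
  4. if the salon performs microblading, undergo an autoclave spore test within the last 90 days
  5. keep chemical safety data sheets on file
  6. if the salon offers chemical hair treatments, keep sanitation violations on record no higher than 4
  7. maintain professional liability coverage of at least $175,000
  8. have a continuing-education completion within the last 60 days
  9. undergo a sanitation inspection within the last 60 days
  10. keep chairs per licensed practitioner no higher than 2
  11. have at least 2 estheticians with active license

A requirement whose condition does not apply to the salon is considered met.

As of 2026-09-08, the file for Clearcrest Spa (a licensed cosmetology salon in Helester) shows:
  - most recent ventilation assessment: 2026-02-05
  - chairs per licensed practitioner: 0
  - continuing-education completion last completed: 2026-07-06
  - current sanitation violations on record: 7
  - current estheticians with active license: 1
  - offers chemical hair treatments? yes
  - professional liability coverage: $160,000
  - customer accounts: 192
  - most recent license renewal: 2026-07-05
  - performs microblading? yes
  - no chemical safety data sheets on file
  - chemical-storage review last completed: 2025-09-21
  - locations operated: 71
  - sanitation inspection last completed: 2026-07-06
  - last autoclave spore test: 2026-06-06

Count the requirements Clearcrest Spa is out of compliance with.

8

1. ventilation assessment 215 days ago vs limit 180 → not met
2. license renewal 65 days ago vs limit 90 → met
3. chemical-storage review 352 days ago vs limit 365 → met
4. condition 'performs microblading' holds; autoclave spore test 94 days ago vs limit 90 → not met
5. chemical safety data sheets absent → not met
6. condition 'offers chemical hair treatments' holds; sanitation violations on record 7 > 4 → not met
7. professional liability coverage $160,000 < $175,000 → not met
8. continuing-education completion 64 days ago vs limit 60 → not met
9. sanitation inspection 64 days ago vs limit 60 → not met
10. chairs per licensed practitioner 0 ≤ 2 → met
11. estheticians with active license 1 < 2 → not met
Not met: 8 of 11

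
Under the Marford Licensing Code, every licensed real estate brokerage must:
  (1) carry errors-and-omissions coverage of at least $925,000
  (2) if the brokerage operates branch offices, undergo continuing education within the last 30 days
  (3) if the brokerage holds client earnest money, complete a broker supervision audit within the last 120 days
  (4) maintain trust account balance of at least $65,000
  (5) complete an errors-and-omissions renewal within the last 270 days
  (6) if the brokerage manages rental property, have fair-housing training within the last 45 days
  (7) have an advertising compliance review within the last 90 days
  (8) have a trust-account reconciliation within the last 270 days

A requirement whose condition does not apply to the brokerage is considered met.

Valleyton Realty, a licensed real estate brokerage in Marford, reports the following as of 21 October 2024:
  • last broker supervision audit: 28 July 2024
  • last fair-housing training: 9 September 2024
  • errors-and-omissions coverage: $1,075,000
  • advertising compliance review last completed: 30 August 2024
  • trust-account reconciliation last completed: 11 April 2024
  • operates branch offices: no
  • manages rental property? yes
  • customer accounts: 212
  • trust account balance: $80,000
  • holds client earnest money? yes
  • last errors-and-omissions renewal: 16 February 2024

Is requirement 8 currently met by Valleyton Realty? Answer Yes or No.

8. trust-account reconciliation 193 days ago vs limit 270 → met

Yes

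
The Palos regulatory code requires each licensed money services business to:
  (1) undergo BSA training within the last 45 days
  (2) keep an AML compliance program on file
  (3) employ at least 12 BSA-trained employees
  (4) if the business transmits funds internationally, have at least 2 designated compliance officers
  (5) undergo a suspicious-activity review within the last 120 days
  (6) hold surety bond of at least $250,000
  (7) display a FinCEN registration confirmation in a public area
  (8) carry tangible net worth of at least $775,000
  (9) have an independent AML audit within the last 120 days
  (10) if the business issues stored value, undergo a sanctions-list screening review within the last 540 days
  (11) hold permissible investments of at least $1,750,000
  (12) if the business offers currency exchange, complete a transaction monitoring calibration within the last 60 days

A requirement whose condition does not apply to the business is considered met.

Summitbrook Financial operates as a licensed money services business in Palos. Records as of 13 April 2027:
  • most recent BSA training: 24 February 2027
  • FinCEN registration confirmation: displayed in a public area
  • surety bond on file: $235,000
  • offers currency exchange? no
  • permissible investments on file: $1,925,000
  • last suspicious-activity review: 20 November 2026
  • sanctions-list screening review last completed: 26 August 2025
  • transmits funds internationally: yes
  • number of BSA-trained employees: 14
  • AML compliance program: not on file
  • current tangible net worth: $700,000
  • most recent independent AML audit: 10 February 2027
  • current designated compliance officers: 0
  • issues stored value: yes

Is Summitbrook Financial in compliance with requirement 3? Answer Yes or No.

3. BSA-trained employees 14 ≥ 12 → met

Yes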